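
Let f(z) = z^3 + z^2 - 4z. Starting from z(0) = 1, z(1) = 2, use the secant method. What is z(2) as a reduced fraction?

f(1) = -2, f(2) = 4. z(2) = 2 - 4·(2 - 1)/(4 - (-2)) = 4/3.

4/3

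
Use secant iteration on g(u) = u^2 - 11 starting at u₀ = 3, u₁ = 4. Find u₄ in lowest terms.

g(3) = -2, g(4) = 5. u₂ = 4 - 5·(4 - 3)/(5 - (-2)) = 23/7.
g(4) = 5, g(23/7) = -10/49. u₃ = (23/7) - (-10/49)·((23/7) - 4)/((-10/49) - 5) = 169/51.
g(23/7) = -10/49, g(169/51) = -50/2601. u₄ = (169/51) - (-50/2601)·((169/51) - (23/7))/((-50/2601) - (-10/49)) = 3907/1178.

3907/1178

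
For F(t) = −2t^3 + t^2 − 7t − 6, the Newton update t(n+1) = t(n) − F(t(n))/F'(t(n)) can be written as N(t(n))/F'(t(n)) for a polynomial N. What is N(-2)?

F'(t) = −6t^2 + 2t − 7.
N(t) = t·F'(t) − F(t) = t·(−6t^2 + 2t − 7) − (−2t^3 + t^2 − 7t − 6) = −4t^3 + t^2 + 6.
N(-2) = 42.

42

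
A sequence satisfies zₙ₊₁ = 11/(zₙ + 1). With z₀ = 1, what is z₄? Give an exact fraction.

z₁ = 11/(1 + 1) = 11/2.
z₂ = 11/(11/2 + 1) = 22/13.
z₃ = 11/(22/13 + 1) = 143/35.
z₄ = 11/(143/35 + 1) = 385/178.

385/178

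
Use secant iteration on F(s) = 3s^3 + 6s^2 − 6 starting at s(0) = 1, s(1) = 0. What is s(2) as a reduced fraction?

F(1) = 3, F(0) = −6. s(2) = 0 − (−6)·(0 − 1)/((−6) − 3) = 2/3.

2/3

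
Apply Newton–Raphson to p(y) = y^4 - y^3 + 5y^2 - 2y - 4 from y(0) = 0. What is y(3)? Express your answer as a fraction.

p'(y) = 4y^3 - 3y^2 + 10y - 2.
p(0) = -4, p'(0) = -2, so y(1) = 0 - (-4)/(-2) = -2.
p(-2) = 44, p'(-2) = -66, so y(2) = (-2) - 44/(-66) = -4/3.
p(-4/3) = 1060/81, p'(-4/3) = -814/27, so y(3) = (-4/3) - (1060/81)/(-814/27) = -366/407.

-366/407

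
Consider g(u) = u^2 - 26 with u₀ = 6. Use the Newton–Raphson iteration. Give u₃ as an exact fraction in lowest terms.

g'(u) = 2u.
g(6) = 10, g'(6) = 12, so u₁ = 6 - 10/12 = 31/6.
g(31/6) = 25/36, g'(31/6) = 31/3, so u₂ = (31/6) - (25/36)/(31/3) = 1897/372.
g(1897/372) = 625/138384, g'(1897/372) = 1897/186, so u₃ = (1897/372) - (625/138384)/(1897/186) = 7196593/1411368.

7196593/1411368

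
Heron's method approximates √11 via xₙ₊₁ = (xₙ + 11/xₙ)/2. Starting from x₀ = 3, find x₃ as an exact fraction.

79201/23880

x₁ = (3 + 11/3)/2 = 10/3.
x₂ = (10/3 + 11/(10/3))/2 = 199/60.
x₃ = (199/60 + 11/(199/60))/2 = 79201/23880.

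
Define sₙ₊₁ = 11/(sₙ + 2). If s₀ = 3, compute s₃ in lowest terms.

231/97

s₁ = 11/(3 + 2) = 11/5.
s₂ = 11/(11/5 + 2) = 55/21.
s₃ = 11/(55/21 + 2) = 231/97.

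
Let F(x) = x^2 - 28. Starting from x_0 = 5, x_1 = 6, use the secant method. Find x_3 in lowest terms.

F(5) = -3, F(6) = 8. x_2 = 6 - 8·(6 - 5)/(8 - (-3)) = 58/11.
F(6) = 8, F(58/11) = -24/121. x_3 = (58/11) - (-24/121)·((58/11) - 6)/((-24/121) - 8) = 164/31.

164/31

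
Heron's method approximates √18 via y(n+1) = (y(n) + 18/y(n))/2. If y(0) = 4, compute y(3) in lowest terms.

665857/156944

y(1) = (4 + 18/4)/2 = 17/4.
y(2) = (17/4 + 18/(17/4))/2 = 577/136.
y(3) = (577/136 + 18/(577/136))/2 = 665857/156944.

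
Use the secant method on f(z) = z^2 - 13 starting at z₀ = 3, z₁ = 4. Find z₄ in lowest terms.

f(3) = -4, f(4) = 3. z₂ = 4 - 3·(4 - 3)/(3 - (-4)) = 25/7.
f(4) = 3, f(25/7) = -12/49. z₃ = (25/7) - (-12/49)·((25/7) - 4)/((-12/49) - 3) = 191/53.
f(25/7) = -12/49, f(191/53) = -36/2809. z₄ = (191/53) - (-36/2809)·((191/53) - (25/7))/((-36/2809) - (-12/49)) = 4799/1331.

4799/1331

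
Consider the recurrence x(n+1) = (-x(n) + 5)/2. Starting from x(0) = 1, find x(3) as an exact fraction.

x(1) = (-1 + 5)/2 = 2.
x(2) = (-2 + 5)/2 = 3/2.
x(3) = (-(3/2) + 5)/2 = 7/4.

7/4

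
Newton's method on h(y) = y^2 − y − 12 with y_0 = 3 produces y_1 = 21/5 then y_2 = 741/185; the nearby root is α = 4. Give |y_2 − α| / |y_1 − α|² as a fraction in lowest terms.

y_1 − α = 21/5 − 4 = 1/5, so |y_1 − α| = 1/5.
y_2 − α = 741/185 − 4 = 1/185, so |y_2 − α| = 1/185.
|y_1 − α|² = 1/25.
Ratio = (1/185) / (1/25) = 5/37.

5/37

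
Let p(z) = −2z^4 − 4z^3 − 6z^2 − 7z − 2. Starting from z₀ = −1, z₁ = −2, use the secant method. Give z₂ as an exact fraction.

−14/13

p(−1) = 1, p(−2) = −12. z₂ = (−2) − (−12)·((−2) − (−1))/((−12) − 1) = −14/13.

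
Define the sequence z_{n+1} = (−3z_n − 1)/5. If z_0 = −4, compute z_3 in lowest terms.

89/125

z_1 = (−3·(−4) − 1)/5 = 11/5.
z_2 = (−3·(11/5) − 1)/5 = −38/25.
z_3 = (−3·(−38/25) − 1)/5 = 89/125.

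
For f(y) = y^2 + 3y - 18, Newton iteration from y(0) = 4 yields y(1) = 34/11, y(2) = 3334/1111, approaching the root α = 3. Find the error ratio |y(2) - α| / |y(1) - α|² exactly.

11/101

y(1) - α = 34/11 - 3 = 1/11, so |y(1) - α| = 1/11.
y(2) - α = 3334/1111 - 3 = 1/1111, so |y(2) - α| = 1/1111.
|y(1) - α|² = 1/121.
Ratio = (1/1111) / (1/121) = 11/101.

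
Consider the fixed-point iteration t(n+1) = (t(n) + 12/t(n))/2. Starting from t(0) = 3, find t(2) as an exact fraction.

t(1) = (3 + 12/3)/2 = 7/2.
t(2) = (7/2 + 12/(7/2))/2 = 97/28.

97/28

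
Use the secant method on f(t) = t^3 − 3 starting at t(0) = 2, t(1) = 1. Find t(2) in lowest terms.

9/7

f(2) = 5, f(1) = −2. t(2) = 1 − (−2)·(1 − 2)/((−2) − 5) = 9/7.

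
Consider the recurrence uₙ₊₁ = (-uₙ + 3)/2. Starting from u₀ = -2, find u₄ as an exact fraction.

u₁ = (-(-2) + 3)/2 = 5/2.
u₂ = (-(5/2) + 3)/2 = 1/4.
u₃ = (-(1/4) + 3)/2 = 11/8.
u₄ = (-(11/8) + 3)/2 = 13/16.

13/16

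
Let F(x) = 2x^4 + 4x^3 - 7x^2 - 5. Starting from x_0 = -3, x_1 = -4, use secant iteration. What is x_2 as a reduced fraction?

F(-3) = -14, F(-4) = 139. x_2 = (-4) - 139·((-4) - (-3))/(139 - (-14)) = -473/153.

-473/153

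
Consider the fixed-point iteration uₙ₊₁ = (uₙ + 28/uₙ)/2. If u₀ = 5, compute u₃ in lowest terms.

u₁ = (5 + 28/5)/2 = 53/10.
u₂ = (53/10 + 28/(53/10))/2 = 5609/1060.
u₃ = (5609/1060 + 28/(5609/1060))/2 = 62921681/11891080.

62921681/11891080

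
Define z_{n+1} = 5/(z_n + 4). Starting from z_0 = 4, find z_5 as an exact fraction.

4685/4688

z_1 = 5/(4 + 4) = 5/8.
z_2 = 5/(5/8 + 4) = 40/37.
z_3 = 5/(40/37 + 4) = 185/188.
z_4 = 5/(185/188 + 4) = 940/937.
z_5 = 5/(940/937 + 4) = 4685/4688.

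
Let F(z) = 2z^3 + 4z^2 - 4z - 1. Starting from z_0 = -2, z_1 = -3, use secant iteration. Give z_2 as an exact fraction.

F(-2) = 7, F(-3) = -7. z_2 = (-3) - (-7)·((-3) - (-2))/((-7) - 7) = -5/2.

-5/2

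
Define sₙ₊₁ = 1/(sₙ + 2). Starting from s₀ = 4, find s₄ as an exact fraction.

32/77

s₁ = 1/(4 + 2) = 1/6.
s₂ = 1/(1/6 + 2) = 6/13.
s₃ = 1/(6/13 + 2) = 13/32.
s₄ = 1/(13/32 + 2) = 32/77.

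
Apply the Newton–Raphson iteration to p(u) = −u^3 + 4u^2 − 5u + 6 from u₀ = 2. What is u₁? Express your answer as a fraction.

6

p'(u) = −3u^2 + 8u − 5.
p(2) = 4, p'(2) = −1, so u₁ = 2 − 4/(−1) = 6.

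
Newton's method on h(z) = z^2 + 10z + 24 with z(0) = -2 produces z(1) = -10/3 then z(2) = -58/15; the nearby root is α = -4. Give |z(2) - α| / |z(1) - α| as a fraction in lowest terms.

1/5

z(1) - α = -10/3 - (-4) = -10/3 + 4 = 2/3, so |z(1) - α| = 2/3.
z(2) - α = -58/15 - (-4) = -58/15 + 4 = 2/15, so |z(2) - α| = 2/15.
Ratio = (2/15) / (2/3) = 1/5.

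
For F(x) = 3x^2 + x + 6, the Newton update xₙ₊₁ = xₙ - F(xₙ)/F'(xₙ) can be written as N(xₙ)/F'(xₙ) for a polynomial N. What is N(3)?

21

F'(x) = 6x + 1.
N(x) = x·F'(x) - F(x) = x·(6x + 1) - (3x^2 + x + 6) = 3x^2 - 6.
N(3) = 21.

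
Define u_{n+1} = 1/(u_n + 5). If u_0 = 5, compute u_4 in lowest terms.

265/1376

u_1 = 1/(5 + 5) = 1/10.
u_2 = 1/(1/10 + 5) = 10/51.
u_3 = 1/(10/51 + 5) = 51/265.
u_4 = 1/(51/265 + 5) = 265/1376.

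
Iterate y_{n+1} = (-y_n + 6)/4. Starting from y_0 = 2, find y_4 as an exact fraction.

77/64

y_1 = (-2 + 6)/4 = 1.
y_2 = (-1 + 6)/4 = 5/4.
y_3 = (-(5/4) + 6)/4 = 19/16.
y_4 = (-(19/16) + 6)/4 = 77/64.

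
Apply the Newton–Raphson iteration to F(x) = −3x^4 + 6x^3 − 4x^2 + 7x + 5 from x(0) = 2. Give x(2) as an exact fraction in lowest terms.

1241766/596299

F'(x) = −12x^3 + 18x^2 − 8x + 7.
F(2) = 3, F'(2) = −33, so x(1) = 2 − 3/(−33) = 23/11.
F(23/11) = −5041/14641, F'(23/11) = −54209/1331, so x(2) = (23/11) − (−5041/14641)/(−54209/1331) = 1241766/596299.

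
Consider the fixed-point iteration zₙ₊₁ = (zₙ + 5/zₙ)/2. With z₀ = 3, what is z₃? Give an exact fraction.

2207/987

z₁ = (3 + 5/3)/2 = 7/3.
z₂ = (7/3 + 5/(7/3))/2 = 47/21.
z₃ = (47/21 + 5/(47/21))/2 = 2207/987.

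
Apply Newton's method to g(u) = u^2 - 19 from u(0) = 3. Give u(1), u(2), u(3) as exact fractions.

u(1) = 14/3, u(2) = 367/84, u(3) = 268753/61656

g'(u) = 2u.
g(3) = -10, g'(3) = 6, so u(1) = 3 - (-10)/6 = 14/3.
g(14/3) = 25/9, g'(14/3) = 28/3, so u(2) = (14/3) - (25/9)/(28/3) = 367/84.
g(367/84) = 625/7056, g'(367/84) = 367/42, so u(3) = (367/84) - (625/7056)/(367/42) = 268753/61656.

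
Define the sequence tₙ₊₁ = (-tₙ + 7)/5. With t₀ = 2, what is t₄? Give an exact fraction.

t₁ = (-2 + 7)/5 = 1.
t₂ = (-1 + 7)/5 = 6/5.
t₃ = (-(6/5) + 7)/5 = 29/25.
t₄ = (-(29/25) + 7)/5 = 146/125.

146/125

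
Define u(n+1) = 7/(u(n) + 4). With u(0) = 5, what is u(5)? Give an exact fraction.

u(1) = 7/(5 + 4) = 7/9.
u(2) = 7/(7/9 + 4) = 63/43.
u(3) = 7/(63/43 + 4) = 301/235.
u(4) = 7/(301/235 + 4) = 1645/1241.
u(5) = 7/(1645/1241 + 4) = 8687/6609.

8687/6609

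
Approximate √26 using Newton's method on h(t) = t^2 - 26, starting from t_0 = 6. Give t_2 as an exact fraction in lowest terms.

h'(t) = 2t.
h(6) = 10, h'(6) = 12, so t_1 = 6 - 10/12 = 31/6.
h(31/6) = 25/36, h'(31/6) = 31/3, so t_2 = (31/6) - (25/36)/(31/3) = 1897/372.

1897/372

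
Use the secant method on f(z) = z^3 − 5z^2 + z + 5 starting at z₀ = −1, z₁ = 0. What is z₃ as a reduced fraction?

−245/249

f(−1) = −2, f(0) = 5. z₂ = 0 − 5·(0 − (−1))/(5 − (−2)) = −5/7.
f(0) = 5, f(−5/7) = 470/343. z₃ = (−5/7) − (470/343)·((−5/7) − 0)/((470/343) − 5) = −245/249.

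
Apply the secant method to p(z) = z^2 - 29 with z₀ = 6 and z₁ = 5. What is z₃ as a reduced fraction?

p(6) = 7, p(5) = -4. z₂ = 5 - (-4)·(5 - 6)/((-4) - 7) = 59/11.
p(5) = -4, p(59/11) = -28/121. z₃ = (59/11) - (-28/121)·((59/11) - 5)/((-28/121) - (-4)) = 307/57.

307/57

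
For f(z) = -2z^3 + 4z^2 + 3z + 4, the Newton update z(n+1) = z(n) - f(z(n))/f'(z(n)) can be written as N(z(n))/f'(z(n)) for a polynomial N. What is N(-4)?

316

f'(z) = -6z^2 + 8z + 3.
N(z) = z·f'(z) - f(z) = z·(-6z^2 + 8z + 3) - (-2z^3 + 4z^2 + 3z + 4) = -4z^3 + 4z^2 - 4.
N(-4) = 316.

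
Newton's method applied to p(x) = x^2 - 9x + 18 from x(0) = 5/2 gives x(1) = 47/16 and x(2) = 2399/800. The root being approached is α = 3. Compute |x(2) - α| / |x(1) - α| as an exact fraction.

x(1) - α = 47/16 - 3 = -1/16, so |x(1) - α| = 1/16.
x(2) - α = 2399/800 - 3 = -1/800, so |x(2) - α| = 1/800.
Ratio = (1/800) / (1/16) = 1/50.

1/50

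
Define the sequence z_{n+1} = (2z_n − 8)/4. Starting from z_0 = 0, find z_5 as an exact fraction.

z_1 = (2·0 − 8)/4 = −2.
z_2 = (2·(−2) − 8)/4 = −3.
z_3 = (2·(−3) − 8)/4 = −7/2.
z_4 = (2·(−7/2) − 8)/4 = −15/4.
z_5 = (2·(−15/4) − 8)/4 = −31/8.

−31/8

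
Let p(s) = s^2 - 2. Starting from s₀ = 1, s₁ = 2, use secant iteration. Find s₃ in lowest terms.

7/5

p(1) = -1, p(2) = 2. s₂ = 2 - 2·(2 - 1)/(2 - (-1)) = 4/3.
p(2) = 2, p(4/3) = -2/9. s₃ = (4/3) - (-2/9)·((4/3) - 2)/((-2/9) - 2) = 7/5.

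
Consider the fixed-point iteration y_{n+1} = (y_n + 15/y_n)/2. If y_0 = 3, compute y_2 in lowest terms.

31/8

y_1 = (3 + 15/3)/2 = 4.
y_2 = (4 + 15/4)/2 = 31/8.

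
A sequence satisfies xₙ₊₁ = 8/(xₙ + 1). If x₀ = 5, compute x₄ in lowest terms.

x₁ = 8/(5 + 1) = 4/3.
x₂ = 8/(4/3 + 1) = 24/7.
x₃ = 8/(24/7 + 1) = 56/31.
x₄ = 8/(56/31 + 1) = 248/87.

248/87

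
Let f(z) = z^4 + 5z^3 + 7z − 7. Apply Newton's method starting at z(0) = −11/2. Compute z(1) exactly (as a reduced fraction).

−1935/364

f'(z) = 4z^3 + 15z^2 + 7.
f(−11/2) = 603/16, f'(−11/2) = −819/4, so z(1) = (−11/2) − (603/16)/(−819/4) = −1935/364.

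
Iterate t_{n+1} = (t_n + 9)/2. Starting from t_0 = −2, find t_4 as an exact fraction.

t_1 = ((−2) + 9)/2 = 7/2.
t_2 = ((7/2) + 9)/2 = 25/4.
t_3 = ((25/4) + 9)/2 = 61/8.
t_4 = ((61/8) + 9)/2 = 133/16.

133/16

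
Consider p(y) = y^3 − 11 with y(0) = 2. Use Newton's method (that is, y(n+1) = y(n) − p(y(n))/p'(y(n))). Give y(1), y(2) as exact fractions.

p'(y) = 3y^2.
p(2) = −3, p'(2) = 12, so y(1) = 2 − (−3)/12 = 9/4.
p(9/4) = 25/64, p'(9/4) = 243/16, so y(2) = (9/4) − (25/64)/(243/16) = 1081/486.

y(1) = 9/4, y(2) = 1081/486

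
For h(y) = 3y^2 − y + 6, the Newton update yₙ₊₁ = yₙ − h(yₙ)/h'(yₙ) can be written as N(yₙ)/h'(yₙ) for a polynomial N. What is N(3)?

h'(y) = 6y − 1.
N(y) = y·h'(y) − h(y) = y·(6y − 1) − (3y^2 − y + 6) = 3y^2 − 6.
N(3) = 21.

21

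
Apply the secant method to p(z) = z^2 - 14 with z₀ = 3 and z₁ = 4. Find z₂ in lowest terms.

26/7

p(3) = -5, p(4) = 2. z₂ = 4 - 2·(4 - 3)/(2 - (-5)) = 26/7.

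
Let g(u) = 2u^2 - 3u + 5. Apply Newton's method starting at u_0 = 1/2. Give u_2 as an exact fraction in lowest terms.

g'(u) = 4u - 3.
g(1/2) = 4, g'(1/2) = -1, so u_1 = (1/2) - 4/(-1) = 9/2.
g(9/2) = 32, g'(9/2) = 15, so u_2 = (9/2) - 32/15 = 71/30.

71/30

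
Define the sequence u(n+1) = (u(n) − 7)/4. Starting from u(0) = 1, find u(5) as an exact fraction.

u(1) = (1 − 7)/4 = −3/2.
u(2) = ((−3/2) − 7)/4 = −17/8.
u(3) = ((−17/8) − 7)/4 = −73/32.
u(4) = ((−73/32) − 7)/4 = −297/128.
u(5) = ((−297/128) − 7)/4 = −1193/512.

−1193/512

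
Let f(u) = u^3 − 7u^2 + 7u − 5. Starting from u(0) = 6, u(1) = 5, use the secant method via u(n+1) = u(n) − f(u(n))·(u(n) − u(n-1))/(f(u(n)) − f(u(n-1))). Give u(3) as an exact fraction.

f(6) = 1, f(5) = −20. u(2) = 5 − (−20)·(5 − 6)/((−20) − 1) = 125/21.
f(5) = −20, f(125/21) = −4180/9261. u(3) = (125/21) − (−4180/9261)·((125/21) − 5)/((−4180/9261) − (−20)) = 13520/2263.

13520/2263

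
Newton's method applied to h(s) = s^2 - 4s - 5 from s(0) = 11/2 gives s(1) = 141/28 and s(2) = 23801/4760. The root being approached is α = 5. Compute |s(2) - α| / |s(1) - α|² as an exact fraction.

14/85

s(1) - α = 141/28 - 5 = 1/28, so |s(1) - α| = 1/28.
s(2) - α = 23801/4760 - 5 = 1/4760, so |s(2) - α| = 1/4760.
|s(1) - α|² = 1/784.
Ratio = (1/4760) / (1/784) = 14/85.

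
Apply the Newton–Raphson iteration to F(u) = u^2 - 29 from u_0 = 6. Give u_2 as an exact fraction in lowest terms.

F'(u) = 2u.
F(6) = 7, F'(6) = 12, so u_1 = 6 - 7/12 = 65/12.
F(65/12) = 49/144, F'(65/12) = 65/6, so u_2 = (65/12) - (49/144)/(65/6) = 8401/1560.

8401/1560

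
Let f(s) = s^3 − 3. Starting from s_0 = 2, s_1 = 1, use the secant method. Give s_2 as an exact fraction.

f(2) = 5, f(1) = −2. s_2 = 1 − (−2)·(1 − 2)/((−2) − 5) = 9/7.

9/7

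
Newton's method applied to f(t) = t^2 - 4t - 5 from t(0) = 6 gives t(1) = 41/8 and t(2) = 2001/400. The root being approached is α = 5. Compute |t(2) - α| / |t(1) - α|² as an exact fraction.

4/25

t(1) - α = 41/8 - 5 = 1/8, so |t(1) - α| = 1/8.
t(2) - α = 2001/400 - 5 = 1/400, so |t(2) - α| = 1/400.
|t(1) - α|² = 1/64.
Ratio = (1/400) / (1/64) = 4/25.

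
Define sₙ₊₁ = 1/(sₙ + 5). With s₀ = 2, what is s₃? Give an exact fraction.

s₁ = 1/(2 + 5) = 1/7.
s₂ = 1/(1/7 + 5) = 7/36.
s₃ = 1/(7/36 + 5) = 36/187.

36/187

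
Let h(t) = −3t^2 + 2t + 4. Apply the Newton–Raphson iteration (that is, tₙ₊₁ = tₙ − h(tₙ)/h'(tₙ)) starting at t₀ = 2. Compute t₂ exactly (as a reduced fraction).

h'(t) = −6t + 2.
h(2) = −4, h'(2) = −10, so t₁ = 2 − (−4)/(−10) = 8/5.
h(8/5) = −12/25, h'(8/5) = −38/5, so t₂ = (8/5) − (−12/25)/(−38/5) = 146/95.

146/95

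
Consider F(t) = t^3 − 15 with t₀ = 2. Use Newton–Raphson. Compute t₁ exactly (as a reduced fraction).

F'(t) = 3t^2.
F(2) = −7, F'(2) = 12, so t₁ = 2 − (−7)/12 = 31/12.

31/12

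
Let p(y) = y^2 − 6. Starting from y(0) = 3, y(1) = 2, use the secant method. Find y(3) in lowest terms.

p(3) = 3, p(2) = −2. y(2) = 2 − (−2)·(2 − 3)/((−2) − 3) = 12/5.
p(2) = −2, p(12/5) = −6/25. y(3) = (12/5) − (−6/25)·((12/5) − 2)/((−6/25) − (−2)) = 27/11.

27/11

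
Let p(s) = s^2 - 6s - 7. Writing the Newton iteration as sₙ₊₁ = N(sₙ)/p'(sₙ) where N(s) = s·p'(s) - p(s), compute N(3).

16

p'(s) = 2s - 6.
N(s) = s·p'(s) - p(s) = s·(2s - 6) - (s^2 - 6s - 7) = s^2 + 7.
N(3) = 16.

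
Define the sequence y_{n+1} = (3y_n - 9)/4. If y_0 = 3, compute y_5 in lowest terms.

-1575/256

y_1 = (3·3 - 9)/4 = 0.
y_2 = (3·0 - 9)/4 = -9/4.
y_3 = (3·(-9/4) - 9)/4 = -63/16.
y_4 = (3·(-63/16) - 9)/4 = -333/64.
y_5 = (3·(-333/64) - 9)/4 = -1575/256.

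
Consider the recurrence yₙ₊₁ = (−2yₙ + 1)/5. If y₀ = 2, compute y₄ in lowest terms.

119/625

y₁ = (−2·2 + 1)/5 = −3/5.
y₂ = (−2·(−3/5) + 1)/5 = 11/25.
y₃ = (−2·(11/25) + 1)/5 = 3/125.
y₄ = (−2·(3/125) + 1)/5 = 119/625.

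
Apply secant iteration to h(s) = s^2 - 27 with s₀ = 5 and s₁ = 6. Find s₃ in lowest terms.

213/41

h(5) = -2, h(6) = 9. s₂ = 6 - 9·(6 - 5)/(9 - (-2)) = 57/11.
h(6) = 9, h(57/11) = -18/121. s₃ = (57/11) - (-18/121)·((57/11) - 6)/((-18/121) - 9) = 213/41.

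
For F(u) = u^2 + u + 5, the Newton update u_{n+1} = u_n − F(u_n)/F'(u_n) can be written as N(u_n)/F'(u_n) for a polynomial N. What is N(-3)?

F'(u) = 2u + 1.
N(u) = u·F'(u) − F(u) = u·(2u + 1) − (u^2 + u + 5) = u^2 − 5.
N(-3) = 4.

4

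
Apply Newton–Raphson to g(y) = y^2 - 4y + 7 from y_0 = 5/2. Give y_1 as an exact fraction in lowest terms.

g'(y) = 2y - 4.
g(5/2) = 13/4, g'(5/2) = 1, so y_1 = (5/2) - (13/4)/1 = -3/4.

-3/4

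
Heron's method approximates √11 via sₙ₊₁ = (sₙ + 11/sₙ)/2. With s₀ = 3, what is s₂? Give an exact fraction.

199/60

s₁ = (3 + 11/3)/2 = 10/3.
s₂ = (10/3 + 11/(10/3))/2 = 199/60.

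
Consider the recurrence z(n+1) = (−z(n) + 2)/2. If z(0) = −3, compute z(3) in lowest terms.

9/8

z(1) = (−(−3) + 2)/2 = 5/2.
z(2) = (−(5/2) + 2)/2 = −1/4.
z(3) = (−(−1/4) + 2)/2 = 9/8.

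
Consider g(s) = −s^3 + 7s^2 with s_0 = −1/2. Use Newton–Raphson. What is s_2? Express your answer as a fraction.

−932/7099

g'(s) = −3s^2 + 14s.
g(−1/2) = 15/8, g'(−1/2) = −31/4, so s_1 = (−1/2) − (15/8)/(−31/4) = −8/31.
g(−8/31) = 14400/29791, g'(−8/31) = −3664/961, so s_2 = (−8/31) − (14400/29791)/(−3664/961) = −932/7099.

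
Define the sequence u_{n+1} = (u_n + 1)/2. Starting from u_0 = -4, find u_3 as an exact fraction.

3/8

u_1 = ((-4) + 1)/2 = -3/2.
u_2 = ((-3/2) + 1)/2 = -1/4.
u_3 = ((-1/4) + 1)/2 = 3/8.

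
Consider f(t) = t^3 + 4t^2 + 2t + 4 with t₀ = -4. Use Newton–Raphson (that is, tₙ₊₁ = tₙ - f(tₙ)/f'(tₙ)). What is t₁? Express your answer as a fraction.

f'(t) = 3t^2 + 8t + 2.
f(-4) = -4, f'(-4) = 18, so t₁ = (-4) - (-4)/18 = -34/9.

-34/9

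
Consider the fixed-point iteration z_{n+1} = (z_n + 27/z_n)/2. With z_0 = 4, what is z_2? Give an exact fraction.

3577/688

z_1 = (4 + 27/4)/2 = 43/8.
z_2 = (43/8 + 27/(43/8))/2 = 3577/688.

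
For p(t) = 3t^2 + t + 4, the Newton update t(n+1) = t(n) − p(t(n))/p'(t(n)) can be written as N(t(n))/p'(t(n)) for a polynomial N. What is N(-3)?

23

p'(t) = 6t + 1.
N(t) = t·p'(t) − p(t) = t·(6t + 1) − (3t^2 + t + 4) = 3t^2 − 4.
N(-3) = 23.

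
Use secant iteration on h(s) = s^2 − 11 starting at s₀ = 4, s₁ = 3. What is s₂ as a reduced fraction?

h(4) = 5, h(3) = −2. s₂ = 3 − (−2)·(3 − 4)/((−2) − 5) = 23/7.

23/7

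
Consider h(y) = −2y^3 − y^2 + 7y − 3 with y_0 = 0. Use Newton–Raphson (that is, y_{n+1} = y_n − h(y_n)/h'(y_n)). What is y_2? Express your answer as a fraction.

66/133

h'(y) = −6y^2 − 2y + 7.
h(0) = −3, h'(0) = 7, so y_1 = 0 − (−3)/7 = 3/7.
h(3/7) = −117/343, h'(3/7) = 247/49, so y_2 = (3/7) − (−117/343)/(247/49) = 66/133.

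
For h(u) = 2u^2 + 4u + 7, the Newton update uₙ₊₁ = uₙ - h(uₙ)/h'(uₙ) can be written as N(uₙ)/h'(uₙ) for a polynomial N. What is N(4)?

h'(u) = 4u + 4.
N(u) = u·h'(u) - h(u) = u·(4u + 4) - (2u^2 + 4u + 7) = 2u^2 - 7.
N(4) = 25.

25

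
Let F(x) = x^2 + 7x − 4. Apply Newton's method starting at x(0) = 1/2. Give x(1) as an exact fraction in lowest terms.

17/32

F'(x) = 2x + 7.
F(1/2) = −1/4, F'(1/2) = 8, so x(1) = (1/2) − (−1/4)/8 = 17/32.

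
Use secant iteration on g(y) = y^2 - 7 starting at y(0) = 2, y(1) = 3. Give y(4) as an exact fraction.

g(2) = -3, g(3) = 2. y(2) = 3 - 2·(3 - 2)/(2 - (-3)) = 13/5.
g(3) = 2, g(13/5) = -6/25. y(3) = (13/5) - (-6/25)·((13/5) - 3)/((-6/25) - 2) = 37/14.
g(13/5) = -6/25, g(37/14) = -3/196. y(4) = (37/14) - (-3/196)·((37/14) - (13/5))/((-3/196) - (-6/25)) = 971/367.

971/367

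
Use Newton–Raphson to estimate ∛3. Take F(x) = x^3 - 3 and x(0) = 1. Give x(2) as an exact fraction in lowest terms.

331/225

F'(x) = 3x^2.
F(1) = -2, F'(1) = 3, so x(1) = 1 - (-2)/3 = 5/3.
F(5/3) = 44/27, F'(5/3) = 25/3, so x(2) = (5/3) - (44/27)/(25/3) = 331/225.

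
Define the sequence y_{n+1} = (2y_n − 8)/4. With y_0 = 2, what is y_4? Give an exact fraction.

−29/8

y_1 = (2·2 − 8)/4 = −1.
y_2 = (2·(−1) − 8)/4 = −5/2.
y_3 = (2·(−5/2) − 8)/4 = −13/4.
y_4 = (2·(−13/4) − 8)/4 = −29/8.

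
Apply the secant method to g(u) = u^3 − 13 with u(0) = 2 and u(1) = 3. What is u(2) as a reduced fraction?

g(2) = −5, g(3) = 14. u(2) = 3 − 14·(3 − 2)/(14 − (−5)) = 43/19.

43/19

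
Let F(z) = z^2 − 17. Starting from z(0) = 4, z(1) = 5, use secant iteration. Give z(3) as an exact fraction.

F(4) = −1, F(5) = 8. z(2) = 5 − 8·(5 − 4)/(8 − (−1)) = 37/9.
F(5) = 8, F(37/9) = −8/81. z(3) = (37/9) − (−8/81)·((37/9) − 5)/((−8/81) − 8) = 169/41.

169/41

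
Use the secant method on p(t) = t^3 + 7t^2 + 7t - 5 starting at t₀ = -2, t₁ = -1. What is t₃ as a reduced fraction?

p(-2) = 1, p(-1) = -6. t₂ = (-1) - (-6)·((-1) - (-2))/((-6) - 1) = -13/7.
p(-1) = -6, p(-13/7) = -90/343. t₃ = (-13/7) - (-90/343)·((-13/7) - (-1))/((-90/343) - (-6)) = -311/164.

-311/164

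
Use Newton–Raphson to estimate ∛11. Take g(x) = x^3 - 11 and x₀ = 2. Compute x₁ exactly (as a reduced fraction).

g'(x) = 3x^2.
g(2) = -3, g'(2) = 12, so x₁ = 2 - (-3)/12 = 9/4.

9/4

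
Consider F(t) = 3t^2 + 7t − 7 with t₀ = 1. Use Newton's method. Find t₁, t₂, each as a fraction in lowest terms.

F'(t) = 6t + 7.
F(1) = 3, F'(1) = 13, so t₁ = 1 − 3/13 = 10/13.
F(10/13) = 27/169, F'(10/13) = 151/13, so t₂ = (10/13) − (27/169)/(151/13) = 1483/1963.

t₁ = 10/13, t₂ = 1483/1963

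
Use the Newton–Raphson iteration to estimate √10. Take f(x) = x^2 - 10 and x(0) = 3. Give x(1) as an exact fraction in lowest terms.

19/6

f'(x) = 2x.
f(3) = -1, f'(3) = 6, so x(1) = 3 - (-1)/6 = 19/6.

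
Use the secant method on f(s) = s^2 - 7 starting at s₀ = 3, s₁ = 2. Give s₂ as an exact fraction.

f(3) = 2, f(2) = -3. s₂ = 2 - (-3)·(2 - 3)/((-3) - 2) = 13/5.

13/5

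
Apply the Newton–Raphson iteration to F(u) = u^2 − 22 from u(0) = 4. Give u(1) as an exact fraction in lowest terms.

F'(u) = 2u.
F(4) = −6, F'(4) = 8, so u(1) = 4 − (−6)/8 = 19/4.

19/4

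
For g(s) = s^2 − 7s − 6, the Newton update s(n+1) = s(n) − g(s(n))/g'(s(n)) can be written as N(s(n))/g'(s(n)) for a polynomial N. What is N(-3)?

15

g'(s) = 2s − 7.
N(s) = s·g'(s) − g(s) = s·(2s − 7) − (s^2 − 7s − 6) = s^2 + 6.
N(-3) = 15.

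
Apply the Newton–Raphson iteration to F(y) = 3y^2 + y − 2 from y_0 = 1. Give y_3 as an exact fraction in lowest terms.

223949/335923

F'(y) = 6y + 1.
F(1) = 2, F'(1) = 7, so y_1 = 1 − 2/7 = 5/7.
F(5/7) = 12/49, F'(5/7) = 37/7, so y_2 = (5/7) − (12/49)/(37/7) = 173/259.
F(173/259) = 432/67081, F'(173/259) = 1297/259, so y_3 = (173/259) − (432/67081)/(1297/259) = 223949/335923.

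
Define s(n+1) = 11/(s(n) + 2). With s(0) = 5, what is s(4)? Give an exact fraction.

1397/529

s(1) = 11/(5 + 2) = 11/7.
s(2) = 11/(11/7 + 2) = 77/25.
s(3) = 11/(77/25 + 2) = 275/127.
s(4) = 11/(275/127 + 2) = 1397/529.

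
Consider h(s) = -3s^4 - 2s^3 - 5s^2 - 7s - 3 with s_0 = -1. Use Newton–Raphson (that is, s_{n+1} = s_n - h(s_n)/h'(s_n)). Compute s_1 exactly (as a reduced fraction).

-7/9

h'(s) = -12s^3 - 6s^2 - 10s - 7.
h(-1) = -2, h'(-1) = 9, so s_1 = (-1) - (-2)/9 = -7/9.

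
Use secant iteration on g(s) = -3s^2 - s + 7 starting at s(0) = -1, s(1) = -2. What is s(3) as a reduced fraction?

g(-1) = 5, g(-2) = -3. s(2) = (-2) - (-3)·((-2) - (-1))/((-3) - 5) = -13/8.
g(-2) = -3, g(-13/8) = 45/64. s(3) = (-13/8) - (45/64)·((-13/8) - (-2))/((45/64) - (-3)) = -134/79.

-134/79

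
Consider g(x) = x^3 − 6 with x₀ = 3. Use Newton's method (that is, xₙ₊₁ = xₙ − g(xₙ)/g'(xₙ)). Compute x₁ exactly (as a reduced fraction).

20/9

g'(x) = 3x^2.
g(3) = 21, g'(3) = 27, so x₁ = 3 − 21/27 = 20/9.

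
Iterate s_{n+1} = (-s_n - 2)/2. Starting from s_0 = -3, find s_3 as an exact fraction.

s_1 = (-(-3) - 2)/2 = 1/2.
s_2 = (-(1/2) - 2)/2 = -5/4.
s_3 = (-(-5/4) - 2)/2 = -3/8.

-3/8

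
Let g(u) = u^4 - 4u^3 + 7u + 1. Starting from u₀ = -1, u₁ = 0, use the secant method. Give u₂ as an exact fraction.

-1/2

g(-1) = -1, g(0) = 1. u₂ = 0 - 1·(0 - (-1))/(1 - (-1)) = -1/2.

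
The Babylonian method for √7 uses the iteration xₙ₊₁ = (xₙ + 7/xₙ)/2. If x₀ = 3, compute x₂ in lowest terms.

127/48

x₁ = (3 + 7/3)/2 = 8/3.
x₂ = (8/3 + 7/(8/3))/2 = 127/48.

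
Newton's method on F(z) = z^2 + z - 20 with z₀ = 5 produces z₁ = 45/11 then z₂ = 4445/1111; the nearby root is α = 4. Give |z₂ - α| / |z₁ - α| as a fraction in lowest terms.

z₁ - α = 45/11 - 4 = 1/11, so |z₁ - α| = 1/11.
z₂ - α = 4445/1111 - 4 = 1/1111, so |z₂ - α| = 1/1111.
Ratio = (1/1111) / (1/11) = 1/101.

1/101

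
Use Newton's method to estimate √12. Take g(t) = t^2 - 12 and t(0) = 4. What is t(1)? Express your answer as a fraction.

7/2

g'(t) = 2t.
g(4) = 4, g'(4) = 8, so t(1) = 4 - 4/8 = 7/2.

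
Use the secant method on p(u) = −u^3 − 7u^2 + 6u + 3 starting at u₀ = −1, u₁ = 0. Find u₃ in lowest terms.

−16/41

p(−1) = −9, p(0) = 3. u₂ = 0 − 3·(0 − (−1))/(3 − (−9)) = −1/4.
p(0) = 3, p(−1/4) = 69/64. u₃ = (−1/4) − (69/64)·((−1/4) − 0)/((69/64) − 3) = −16/41.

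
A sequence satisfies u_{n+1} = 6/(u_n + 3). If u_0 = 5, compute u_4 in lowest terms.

46/33

u_1 = 6/(5 + 3) = 3/4.
u_2 = 6/(3/4 + 3) = 8/5.
u_3 = 6/(8/5 + 3) = 30/23.
u_4 = 6/(30/23 + 3) = 46/33.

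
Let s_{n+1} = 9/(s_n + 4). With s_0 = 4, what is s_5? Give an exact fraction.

s_1 = 9/(4 + 4) = 9/8.
s_2 = 9/(9/8 + 4) = 72/41.
s_3 = 9/(72/41 + 4) = 369/236.
s_4 = 9/(369/236 + 4) = 2124/1313.
s_5 = 9/(2124/1313 + 4) = 11817/7376.

11817/7376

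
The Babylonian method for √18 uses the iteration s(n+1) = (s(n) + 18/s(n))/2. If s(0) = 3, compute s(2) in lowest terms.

17/4

s(1) = (3 + 18/3)/2 = 9/2.
s(2) = (9/2 + 18/(9/2))/2 = 17/4.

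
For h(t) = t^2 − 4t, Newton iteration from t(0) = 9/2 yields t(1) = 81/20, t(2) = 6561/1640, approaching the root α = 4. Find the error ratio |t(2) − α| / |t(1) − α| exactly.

t(1) − α = 81/20 − 4 = 1/20, so |t(1) − α| = 1/20.
t(2) − α = 6561/1640 − 4 = 1/1640, so |t(2) − α| = 1/1640.
Ratio = (1/1640) / (1/20) = 1/82.

1/82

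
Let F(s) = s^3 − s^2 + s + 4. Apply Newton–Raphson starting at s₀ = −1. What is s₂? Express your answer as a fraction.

−922/801

F'(s) = 3s^2 − 2s + 1.
F(−1) = 1, F'(−1) = 6, so s₁ = (−1) − 1/6 = −7/6.
F(−7/6) = −25/216, F'(−7/6) = 89/12, so s₂ = (−7/6) − (−25/216)/(89/12) = −922/801.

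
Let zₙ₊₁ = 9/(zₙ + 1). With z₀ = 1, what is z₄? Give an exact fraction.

261/128

z₁ = 9/(1 + 1) = 9/2.
z₂ = 9/(9/2 + 1) = 18/11.
z₃ = 9/(18/11 + 1) = 99/29.
z₄ = 9/(99/29 + 1) = 261/128.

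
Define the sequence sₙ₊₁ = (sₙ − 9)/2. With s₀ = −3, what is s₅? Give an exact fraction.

s₁ = ((−3) − 9)/2 = −6.
s₂ = ((−6) − 9)/2 = −15/2.
s₃ = ((−15/2) − 9)/2 = −33/4.
s₄ = ((−33/4) − 9)/2 = −69/8.
s₅ = ((−69/8) − 9)/2 = −141/16.

−141/16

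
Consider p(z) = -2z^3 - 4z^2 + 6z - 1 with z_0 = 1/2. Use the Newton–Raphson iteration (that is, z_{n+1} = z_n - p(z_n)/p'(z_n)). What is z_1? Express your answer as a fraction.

p'(z) = -6z^2 - 8z + 6.
p(1/2) = 3/4, p'(1/2) = 1/2, so z_1 = (1/2) - (3/4)/(1/2) = -1.

-1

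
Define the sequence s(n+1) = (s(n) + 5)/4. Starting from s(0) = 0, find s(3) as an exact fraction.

105/64

s(1) = (0 + 5)/4 = 5/4.
s(2) = ((5/4) + 5)/4 = 25/16.
s(3) = ((25/16) + 5)/4 = 105/64.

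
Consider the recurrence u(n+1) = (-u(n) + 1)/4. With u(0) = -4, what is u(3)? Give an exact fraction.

u(1) = (-(-4) + 1)/4 = 5/4.
u(2) = (-(5/4) + 1)/4 = -1/16.
u(3) = (-(-1/16) + 1)/4 = 17/64.

17/64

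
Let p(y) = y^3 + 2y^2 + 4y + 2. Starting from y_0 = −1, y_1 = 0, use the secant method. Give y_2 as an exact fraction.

−2/3

p(−1) = −1, p(0) = 2. y_2 = 0 − 2·(0 − (−1))/(2 − (−1)) = −2/3.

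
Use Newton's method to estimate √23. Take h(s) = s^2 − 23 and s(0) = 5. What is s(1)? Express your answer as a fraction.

h'(s) = 2s.
h(5) = 2, h'(5) = 10, so s(1) = 5 − 2/10 = 24/5.

24/5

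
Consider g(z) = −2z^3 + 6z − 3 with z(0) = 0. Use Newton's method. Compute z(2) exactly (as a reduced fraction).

5/9

g'(z) = −6z^2 + 6.
g(0) = −3, g'(0) = 6, so z(1) = 0 − (−3)/6 = 1/2.
g(1/2) = −1/4, g'(1/2) = 9/2, so z(2) = (1/2) − (−1/4)/(9/2) = 5/9.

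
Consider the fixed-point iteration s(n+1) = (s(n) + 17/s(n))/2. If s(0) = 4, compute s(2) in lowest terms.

2177/528

s(1) = (4 + 17/4)/2 = 33/8.
s(2) = (33/8 + 17/(33/8))/2 = 2177/528.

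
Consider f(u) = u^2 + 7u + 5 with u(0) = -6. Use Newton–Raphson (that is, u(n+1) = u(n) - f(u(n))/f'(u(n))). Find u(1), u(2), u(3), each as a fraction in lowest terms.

f'(u) = 2u + 7.
f(-6) = -1, f'(-6) = -5, so u(1) = (-6) - (-1)/(-5) = -31/5.
f(-31/5) = 1/25, f'(-31/5) = -27/5, so u(2) = (-31/5) - (1/25)/(-27/5) = -836/135.
f(-836/135) = 1/18225, f'(-836/135) = -727/135, so u(3) = (-836/135) - (1/18225)/(-727/135) = -607771/98145.

u(1) = -31/5, u(2) = -836/135, u(3) = -607771/98145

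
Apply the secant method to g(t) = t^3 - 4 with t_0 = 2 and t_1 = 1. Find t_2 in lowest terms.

g(2) = 4, g(1) = -3. t_2 = 1 - (-3)·(1 - 2)/((-3) - 4) = 10/7.

10/7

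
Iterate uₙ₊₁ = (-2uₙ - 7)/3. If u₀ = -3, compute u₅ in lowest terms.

u₁ = (-2·(-3) - 7)/3 = -1/3.
u₂ = (-2·(-1/3) - 7)/3 = -19/9.
u₃ = (-2·(-19/9) - 7)/3 = -25/27.
u₄ = (-2·(-25/27) - 7)/3 = -139/81.
u₅ = (-2·(-139/81) - 7)/3 = -289/243.

-289/243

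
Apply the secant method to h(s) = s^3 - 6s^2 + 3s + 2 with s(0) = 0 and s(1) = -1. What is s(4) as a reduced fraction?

h(0) = 2, h(-1) = -8. s(2) = (-1) - (-8)·((-1) - 0)/((-8) - 2) = -1/5.
h(-1) = -8, h(-1/5) = 144/125. s(3) = (-1/5) - (144/125)·((-1/5) - (-1))/((144/125) - (-8)) = -43/143.
h(-1/5) = 144/125, h(-43/143) = 1544544/2924207. s(4) = (-43/143) - (1544544/2924207)·((-43/143) - (-1/5))/((1544544/2924207) - (144/125)) = -203719/527819.

-203719/527819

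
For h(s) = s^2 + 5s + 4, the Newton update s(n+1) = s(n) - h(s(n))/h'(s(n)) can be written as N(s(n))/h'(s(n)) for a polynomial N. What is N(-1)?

-3

h'(s) = 2s + 5.
N(s) = s·h'(s) - h(s) = s·(2s + 5) - (s^2 + 5s + 4) = s^2 - 4.
N(-1) = -3.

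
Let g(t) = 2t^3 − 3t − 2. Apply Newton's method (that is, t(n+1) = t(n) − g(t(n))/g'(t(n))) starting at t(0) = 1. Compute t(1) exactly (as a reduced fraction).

2

g'(t) = 6t^2 − 3.
g(1) = −3, g'(1) = 3, so t(1) = 1 − (−3)/3 = 2.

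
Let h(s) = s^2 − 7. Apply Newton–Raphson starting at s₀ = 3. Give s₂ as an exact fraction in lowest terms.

h'(s) = 2s.
h(3) = 2, h'(3) = 6, so s₁ = 3 − 2/6 = 8/3.
h(8/3) = 1/9, h'(8/3) = 16/3, so s₂ = (8/3) − (1/9)/(16/3) = 127/48.

127/48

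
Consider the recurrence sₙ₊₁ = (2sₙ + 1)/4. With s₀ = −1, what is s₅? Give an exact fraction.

29/64

s₁ = (2·(−1) + 1)/4 = −1/4.
s₂ = (2·(−1/4) + 1)/4 = 1/8.
s₃ = (2·(1/8) + 1)/4 = 5/16.
s₄ = (2·(5/16) + 1)/4 = 13/32.
s₅ = (2·(13/32) + 1)/4 = 29/64.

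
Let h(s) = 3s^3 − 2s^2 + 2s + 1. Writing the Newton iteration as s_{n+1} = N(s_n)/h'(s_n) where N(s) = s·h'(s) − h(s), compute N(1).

3

h'(s) = 9s^2 − 4s + 2.
N(s) = s·h'(s) − h(s) = s·(9s^2 − 4s + 2) − (3s^3 − 2s^2 + 2s + 1) = 6s^3 − 2s^2 − 1.
N(1) = 3.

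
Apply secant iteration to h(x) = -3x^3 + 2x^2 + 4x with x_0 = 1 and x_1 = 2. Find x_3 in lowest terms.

h(1) = 3, h(2) = -8. x_2 = 2 - (-8)·(2 - 1)/((-8) - 3) = 14/11.
h(2) = -8, h(14/11) = 2856/1331. x_3 = (14/11) - (2856/1331)·((14/11) - 2)/((2856/1331) - (-8)) = 301/211.

301/211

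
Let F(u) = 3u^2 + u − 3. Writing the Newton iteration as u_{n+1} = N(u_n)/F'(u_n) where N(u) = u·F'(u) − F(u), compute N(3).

30

F'(u) = 6u + 1.
N(u) = u·F'(u) − F(u) = u·(6u + 1) − (3u^2 + u − 3) = 3u^2 + 3.
N(3) = 30.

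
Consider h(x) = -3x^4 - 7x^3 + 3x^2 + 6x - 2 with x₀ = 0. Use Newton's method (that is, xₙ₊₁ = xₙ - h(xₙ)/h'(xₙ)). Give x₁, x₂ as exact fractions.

x₁ = 1/3, x₂ = 46/141

h'(x) = -12x^3 - 21x^2 + 6x + 6.
h(0) = -2, h'(0) = 6, so x₁ = 0 - (-2)/6 = 1/3.
h(1/3) = 1/27, h'(1/3) = 47/9, so x₂ = (1/3) - (1/27)/(47/9) = 46/141.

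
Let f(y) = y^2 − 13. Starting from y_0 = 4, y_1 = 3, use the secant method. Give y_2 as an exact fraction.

f(4) = 3, f(3) = −4. y_2 = 3 − (−4)·(3 − 4)/((−4) − 3) = 25/7.

25/7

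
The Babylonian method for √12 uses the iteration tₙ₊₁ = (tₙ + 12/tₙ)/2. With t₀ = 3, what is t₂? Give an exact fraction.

t₁ = (3 + 12/3)/2 = 7/2.
t₂ = (7/2 + 12/(7/2))/2 = 97/28.

97/28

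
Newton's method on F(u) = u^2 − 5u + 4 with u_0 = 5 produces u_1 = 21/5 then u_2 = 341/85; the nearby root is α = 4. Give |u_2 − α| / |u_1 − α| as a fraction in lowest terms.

1/17

u_1 − α = 21/5 − 4 = 1/5, so |u_1 − α| = 1/5.
u_2 − α = 341/85 − 4 = 1/85, so |u_2 − α| = 1/85.
Ratio = (1/85) / (1/5) = 1/17.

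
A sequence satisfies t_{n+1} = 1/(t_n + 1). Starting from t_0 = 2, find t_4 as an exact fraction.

7/11

t_1 = 1/(2 + 1) = 1/3.
t_2 = 1/(1/3 + 1) = 3/4.
t_3 = 1/(3/4 + 1) = 4/7.
t_4 = 1/(4/7 + 1) = 7/11.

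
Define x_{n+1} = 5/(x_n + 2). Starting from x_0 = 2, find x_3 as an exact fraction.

65/46

x_1 = 5/(2 + 2) = 5/4.
x_2 = 5/(5/4 + 2) = 20/13.
x_3 = 5/(20/13 + 2) = 65/46.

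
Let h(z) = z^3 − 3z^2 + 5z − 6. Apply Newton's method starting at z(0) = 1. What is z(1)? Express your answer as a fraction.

5/2

h'(z) = 3z^2 − 6z + 5.
h(1) = −3, h'(1) = 2, so z(1) = 1 − (−3)/2 = 5/2.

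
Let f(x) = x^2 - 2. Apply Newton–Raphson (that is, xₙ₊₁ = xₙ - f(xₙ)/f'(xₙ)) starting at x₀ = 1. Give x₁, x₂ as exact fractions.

f'(x) = 2x.
f(1) = -1, f'(1) = 2, so x₁ = 1 - (-1)/2 = 3/2.
f(3/2) = 1/4, f'(3/2) = 3, so x₂ = (3/2) - (1/4)/3 = 17/12.

x₁ = 3/2, x₂ = 17/12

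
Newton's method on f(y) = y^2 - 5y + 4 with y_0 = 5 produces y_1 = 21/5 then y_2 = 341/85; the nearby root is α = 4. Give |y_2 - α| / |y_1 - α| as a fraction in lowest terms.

1/17

y_1 - α = 21/5 - 4 = 1/5, so |y_1 - α| = 1/5.
y_2 - α = 341/85 - 4 = 1/85, so |y_2 - α| = 1/85.
Ratio = (1/85) / (1/5) = 1/17.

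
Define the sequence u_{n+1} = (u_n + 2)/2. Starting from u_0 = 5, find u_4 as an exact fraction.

u_1 = (5 + 2)/2 = 7/2.
u_2 = ((7/2) + 2)/2 = 11/4.
u_3 = ((11/4) + 2)/2 = 19/8.
u_4 = ((19/8) + 2)/2 = 35/16.

35/16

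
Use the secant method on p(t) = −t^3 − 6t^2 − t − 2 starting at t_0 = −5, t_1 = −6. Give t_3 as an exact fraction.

−34994/5945

p(−5) = −22, p(−6) = 4. t_2 = (−6) − 4·((−6) − (−5))/(4 − (−22)) = −76/13.
p(−6) = 4, p(−76/13) = −3102/2197. t_3 = (−76/13) − (−3102/2197)·((−76/13) − (−6))/((−3102/2197) − 4) = −34994/5945.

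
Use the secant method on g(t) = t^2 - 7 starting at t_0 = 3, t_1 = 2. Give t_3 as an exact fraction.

61/23

g(3) = 2, g(2) = -3. t_2 = 2 - (-3)·(2 - 3)/((-3) - 2) = 13/5.
g(2) = -3, g(13/5) = -6/25. t_3 = (13/5) - (-6/25)·((13/5) - 2)/((-6/25) - (-3)) = 61/23.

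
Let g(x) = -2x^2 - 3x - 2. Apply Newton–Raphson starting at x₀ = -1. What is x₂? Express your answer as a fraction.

g'(x) = -4x - 3.
g(-1) = -1, g'(-1) = 1, so x₁ = (-1) - (-1)/1 = 0.
g(0) = -2, g'(0) = -3, so x₂ = 0 - (-2)/(-3) = -2/3.

-2/3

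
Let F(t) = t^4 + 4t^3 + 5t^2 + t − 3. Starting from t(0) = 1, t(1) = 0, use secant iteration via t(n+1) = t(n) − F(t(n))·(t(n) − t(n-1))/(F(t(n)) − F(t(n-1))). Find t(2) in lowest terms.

3/11

F(1) = 8, F(0) = −3. t(2) = 0 − (−3)·(0 − 1)/((−3) − 8) = 3/11.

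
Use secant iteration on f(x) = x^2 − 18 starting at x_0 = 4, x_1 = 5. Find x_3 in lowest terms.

352/83

f(4) = −2, f(5) = 7. x_2 = 5 − 7·(5 − 4)/(7 − (−2)) = 38/9.
f(5) = 7, f(38/9) = −14/81. x_3 = (38/9) − (−14/81)·((38/9) − 5)/((−14/81) − 7) = 352/83.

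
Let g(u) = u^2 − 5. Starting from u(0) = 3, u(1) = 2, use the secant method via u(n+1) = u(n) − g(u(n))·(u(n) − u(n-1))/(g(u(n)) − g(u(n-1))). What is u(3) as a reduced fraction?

47/21

g(3) = 4, g(2) = −1. u(2) = 2 − (−1)·(2 − 3)/((−1) − 4) = 11/5.
g(2) = −1, g(11/5) = −4/25. u(3) = (11/5) − (−4/25)·((11/5) − 2)/((−4/25) − (−1)) = 47/21.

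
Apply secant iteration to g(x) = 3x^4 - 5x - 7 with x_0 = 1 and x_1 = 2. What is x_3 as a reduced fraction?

4187974/3085987

g(1) = -9, g(2) = 31. x_2 = 2 - 31·(2 - 1)/(31 - (-9)) = 49/40.
g(2) = 31, g(49/40) = -16305597/2560000. x_3 = (49/40) - (-16305597/2560000)·((49/40) - 2)/((-16305597/2560000) - 31) = 4187974/3085987.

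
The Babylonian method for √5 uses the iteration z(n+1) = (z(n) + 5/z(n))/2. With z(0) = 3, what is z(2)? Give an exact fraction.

47/21

z(1) = (3 + 5/3)/2 = 7/3.
z(2) = (7/3 + 5/(7/3))/2 = 47/21.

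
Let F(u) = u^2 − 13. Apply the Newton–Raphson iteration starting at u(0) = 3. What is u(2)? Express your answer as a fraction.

119/33

F'(u) = 2u.
F(3) = −4, F'(3) = 6, so u(1) = 3 − (−4)/6 = 11/3.
F(11/3) = 4/9, F'(11/3) = 22/3, so u(2) = (11/3) − (4/9)/(22/3) = 119/33.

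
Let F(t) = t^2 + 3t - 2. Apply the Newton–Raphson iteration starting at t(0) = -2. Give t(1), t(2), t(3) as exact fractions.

t(1) = -6, t(2) = -38/9, t(3) = -1606/441

F'(t) = 2t + 3.
F(-2) = -4, F'(-2) = -1, so t(1) = (-2) - (-4)/(-1) = -6.
F(-6) = 16, F'(-6) = -9, so t(2) = (-6) - 16/(-9) = -38/9.
F(-38/9) = 256/81, F'(-38/9) = -49/9, so t(3) = (-38/9) - (256/81)/(-49/9) = -1606/441.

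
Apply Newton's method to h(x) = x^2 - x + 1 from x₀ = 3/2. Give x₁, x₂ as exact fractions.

x₁ = 5/8, x₂ = -39/16

h'(x) = 2x - 1.
h(3/2) = 7/4, h'(3/2) = 2, so x₁ = (3/2) - (7/4)/2 = 5/8.
h(5/8) = 49/64, h'(5/8) = 1/4, so x₂ = (5/8) - (49/64)/(1/4) = -39/16.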